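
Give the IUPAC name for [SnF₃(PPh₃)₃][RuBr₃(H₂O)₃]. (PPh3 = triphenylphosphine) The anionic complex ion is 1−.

trifluorotris(triphenylphosphine)tin(IV) triaquatribromoruthenate(II)

Both ions are complex: the cation is named first with the plain metal name, the anion second with the -ate form; each ion's ligands are alphabetised independently.
The complex anion is given as 1−; its ligand charges sum to -3, so Ru = +2.
A 1:1 salt means the cation carries the equal and opposite charge, 1+.
Cation: ligand charges sum to -3; for the ion to be 1+, Sn = +4.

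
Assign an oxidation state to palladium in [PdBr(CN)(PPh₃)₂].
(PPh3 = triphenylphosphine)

+2

No counter-ion: the bracketed complex is neutral.
Ligand charges: 2×PPh3 neutral; 1×Br = -1; 1×CN = -1; sum -2.
Pd + (-2) = 0 ⇒ Pd is +2.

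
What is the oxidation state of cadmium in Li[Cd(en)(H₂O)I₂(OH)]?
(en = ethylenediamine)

+2

1 lithium outside the brackets (+1 each) → the complex ion is 1−.
Ligand charges: 1×en neutral; 2×I = -2; 1×OH = -1; 1×H2O neutral; sum -3.
Cd + (-3) = 1− ⇒ Cd is +2.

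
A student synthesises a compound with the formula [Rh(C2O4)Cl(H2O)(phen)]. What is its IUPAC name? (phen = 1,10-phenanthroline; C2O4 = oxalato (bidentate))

aquachlorooxalato(1,10-phenanthroline)rhodium(III)

There is no counter-ion, so the complex is neutral overall.
Ligand charges: 1×1,10-phenanthroline (neutral), 1×aqua (neutral), 1×chloro (-1 each), 1×oxalato (-2 each); total -3. So Rh + (-3) = 0, giving Rh = +3.
Ligands are named alphabetically: aqua before chloro before oxalato before phenanthroline.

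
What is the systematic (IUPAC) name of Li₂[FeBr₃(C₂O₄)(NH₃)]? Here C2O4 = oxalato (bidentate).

lithium amminetribromooxalatoferrate(III)

The 2 lithium counter-ions carry a total charge of +2, so each complex ion is 2−.
Ligand charges: 1×ammine (neutral), 3×bromo (-1 each), 1×oxalato (-2 each); total -5. So Fe + (-5) = 2−, giving Fe = +3.
Ligands are named alphabetically: ammine before bromo before oxalato.
The complex ion is anionic, so iron takes the -ate form ferrate(III).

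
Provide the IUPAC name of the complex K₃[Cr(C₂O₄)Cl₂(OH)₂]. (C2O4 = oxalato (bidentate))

potassium dichlorodihydroxooxalatochromate(III)

The 3 potassium counter-ions carry a total charge of +3, so each complex ion is 3−.
Ligand charges: 1×oxalato (-2 each), 2×hydroxo (-1 each), 2×chloro (-1 each); total -6. So Cr + (-6) = 3−, giving Cr = +3.
Ligands are named alphabetically: chloro before hydroxo before oxalato.
The complex ion is anionic, so chromium takes the -ate form chromate(III).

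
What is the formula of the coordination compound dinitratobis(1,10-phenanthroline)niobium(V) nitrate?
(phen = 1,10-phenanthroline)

Ligands: 2 nitrato (NO3, -1), 2 1,10-phenanthroline (phen, neutral). Ligand charge sum = -2.
With Nb in oxidation state +5, the complex ion is [Nb...]^3+.
Charge balance with nitrate (-1) requires 1 complex ion per 3 nitrate.

[Nb(NO3)2(phen)2](NO3)3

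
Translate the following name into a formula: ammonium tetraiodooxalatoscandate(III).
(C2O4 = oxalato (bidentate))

(NH4)3[Sc(C2O4)I4]

Ligands: 4 iodo (I, -1), 1 oxalato (C2O4, -2). Ligand charge sum = -6.
With Sc in oxidation state +3, the complex ion is [Sc...]^3−.
Charge balance with ammonium (+1) requires 1 complex ion per 3 ammonium.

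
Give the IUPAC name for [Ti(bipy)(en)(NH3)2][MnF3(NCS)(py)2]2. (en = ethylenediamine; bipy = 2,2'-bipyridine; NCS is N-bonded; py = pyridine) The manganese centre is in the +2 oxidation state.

diammine(2,2'-bipyridine)(ethylenediamine)titanium(IV) trifluoroisothiocyanatobis(pyridine)manganate(II)

Both ions are complex: the cation is named first with the plain metal name, the anion second with the -ate form; each ion's ligands are alphabetised independently.
Mn is given as +2; the anion's ligand charges sum to -4, so the complex anion is 2−.
With 2 anions per cation, the cation must be 2×2 = 4+.
Cation: ligand charges sum to 0; for the ion to be 4+, Ti = +4.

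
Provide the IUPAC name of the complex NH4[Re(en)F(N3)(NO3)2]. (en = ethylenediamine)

The 1 ammonium counter-ion carries a total charge of +1, so each complex ion is 1−.
Ligand charges: 1×ethylenediamine (neutral), 1×azido (-1 each), 1×fluoro (-1 each), 2×nitrato (-1 each); total -4. So Re + (-4) = 1−, giving Re = +3.
The complex ion is anionic, so rhenium takes the -ate form rhenate(III).

ammonium azido(ethylenediamine)fluorodinitratorhenate(III)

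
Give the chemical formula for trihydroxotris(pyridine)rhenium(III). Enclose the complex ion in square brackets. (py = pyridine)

Ligands: 3 pyridine (py, neutral), 3 hydroxo (OH, -1). Ligand charge sum = -3.
With Re in oxidation state +3, the complex ion is [Re...].

[Re(OH)3(py)3]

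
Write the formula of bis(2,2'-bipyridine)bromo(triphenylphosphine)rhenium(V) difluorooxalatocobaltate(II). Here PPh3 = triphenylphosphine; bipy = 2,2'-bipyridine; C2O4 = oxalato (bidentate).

[Re(bipy)2Br(PPh3)][Co(C2O4)F2]2

Cation [Re…]: ligand charges -1, Re(V) ⇒ ion charge 4+.
Anion [Co…]: ligand charges -4, Co(II) ⇒ ion charge 2−.
One 4+ cation requires 2 of the 2− anion.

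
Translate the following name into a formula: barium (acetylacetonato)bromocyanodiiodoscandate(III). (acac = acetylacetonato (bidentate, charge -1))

Ba[Sc(acac)Br(CN)I2]

Ligands: 1 acetylacetonato (acac, -1), 2 iodo (I, -1), 1 cyano (CN, -1), 1 bromo (Br, -1). Ligand charge sum = -5.
With Sc in oxidation state +3, the complex ion is [Sc...]^2−.
Charge balance with barium (+2) requires 1 complex ion per 1 barium.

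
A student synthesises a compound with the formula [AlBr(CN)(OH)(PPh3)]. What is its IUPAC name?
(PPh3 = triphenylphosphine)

bromocyanohydroxo(triphenylphosphine)aluminium(III)

There is no counter-ion, so the complex is neutral overall.
Ligand charges: 1×hydroxo (-1 each), 1×bromo (-1 each), 1×triphenylphosphine (neutral), 1×cyano (-1 each); total -3. So Al + (-3) = 0, giving Al = +3.
Ligands are named alphabetically: bromo before cyano before hydroxo before triphenylphosphine.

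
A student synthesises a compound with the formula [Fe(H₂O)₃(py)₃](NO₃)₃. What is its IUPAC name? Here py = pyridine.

triaquatris(pyridine)iron(III) nitrate

The 3 nitrate counter-ions carry a total charge of -3, so each complex ion is 3+.
Ligand charges: 3×pyridine (neutral), 3×aqua (neutral); total 0. So Fe + (0) = 3+, giving Fe = +3.
Ligands are named alphabetically: aqua before pyridine.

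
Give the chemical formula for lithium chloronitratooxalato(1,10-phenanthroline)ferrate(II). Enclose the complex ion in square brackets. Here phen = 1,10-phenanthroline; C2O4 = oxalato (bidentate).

Ligands: 1 chloro (Cl, -1), 1 nitrato (NO3, -1), 1 1,10-phenanthroline (phen, neutral), 1 oxalato (C2O4, -2). Ligand charge sum = -4.
With Fe in oxidation state +2, the complex ion is [Fe...]^2−.
Charge balance with lithium (+1) requires 1 complex ion per 2 lithium.

Li2[Fe(C2O4)Cl(NO3)(phen)]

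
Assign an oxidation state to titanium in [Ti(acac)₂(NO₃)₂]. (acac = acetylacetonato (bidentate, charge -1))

No counter-ion: the bracketed complex is neutral.
Ligand charges: 2×acac = -2; 2×NO3 = -2; sum -4.
Ti + (-4) = 0 ⇒ Ti is +4.

+4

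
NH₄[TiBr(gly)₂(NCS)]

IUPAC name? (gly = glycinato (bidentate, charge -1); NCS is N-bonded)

ammonium bromobis(glycinato)isothiocyanatotitanate(III)

The 1 ammonium counter-ion carries a total charge of +1, so each complex ion is 1−.
Ligand charges: 1×bromo (-1 each), 2×glycinato (-1 each), 1×isothiocyanato (-1 each); total -4. So Ti + (-4) = 1−, giving Ti = +3.
Ligands are named alphabetically: bromo before glycinato before isothiocyanato.
The complex ion is anionic, so titanium takes the -ate form titanate(III).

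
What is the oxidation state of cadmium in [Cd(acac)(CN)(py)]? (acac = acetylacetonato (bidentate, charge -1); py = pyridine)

No counter-ion: the bracketed complex is neutral.
Ligand charges: 1×CN = -1; 1×acac = -1; 1×py neutral; sum -2.
Cd + (-2) = 0 ⇒ Cd is +2.

+2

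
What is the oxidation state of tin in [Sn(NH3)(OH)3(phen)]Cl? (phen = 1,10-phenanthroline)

+4

1 chloride outside the brackets (-1 each) → the complex ion is 1+.
Ligand charges: 1×phen neutral; 3×OH = -3; 1×NH3 neutral; sum -3.
Sn + (-3) = 1+ ⇒ Sn is +4.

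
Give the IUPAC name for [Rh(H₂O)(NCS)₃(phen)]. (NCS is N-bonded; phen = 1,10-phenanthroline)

There is no counter-ion, so the complex is neutral overall.
Ligand charges: 3×isothiocyanato (-1 each), 1×1,10-phenanthroline (neutral), 1×aqua (neutral); total -3. So Rh + (-3) = 0, giving Rh = +3.
Ligands are named alphabetically: aqua before isothiocyanato before phenanthroline.

aquatriisothiocyanato(1,10-phenanthroline)rhodium(III)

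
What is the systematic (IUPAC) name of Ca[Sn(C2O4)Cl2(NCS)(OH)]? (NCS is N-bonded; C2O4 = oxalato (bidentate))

calcium dichlorohydroxoisothiocyanatooxalatostannate(IV)

The 1 calcium counter-ion carries a total charge of +2, so each complex ion is 2−.
Ligand charges: 1×isothiocyanato (-1 each), 2×chloro (-1 each), 1×oxalato (-2 each), 1×hydroxo (-1 each); total -6. So Sn + (-6) = 2−, giving Sn = +4.
The complex ion is anionic, so tin takes the -ate form stannate(IV).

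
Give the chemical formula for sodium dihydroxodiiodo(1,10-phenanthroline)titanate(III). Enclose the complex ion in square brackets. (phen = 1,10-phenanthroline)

Ligands: 1 1,10-phenanthroline (phen, neutral), 2 hydroxo (OH, -1), 2 iodo (I, -1). Ligand charge sum = -4.
Charge balance with sodium (+1) requires 1 complex ion per 1 sodium.

Na[TiI2(OH)2(phen)]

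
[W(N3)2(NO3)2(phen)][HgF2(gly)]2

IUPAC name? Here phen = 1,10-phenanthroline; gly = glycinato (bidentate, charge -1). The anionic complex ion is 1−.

diazidodinitrato(1,10-phenanthroline)tungsten(VI) difluoro(glycinato)mercurate(II)

Both ions are complex: the cation is named first with the plain metal name, the anion second with the -ate form; each ion's ligands are alphabetised independently.
The complex anion is given as 1−; its ligand charges sum to -3, so Hg = +2.
With 2 anions per cation, the cation must be 2×1 = 2+.
Cation: ligand charges sum to -4; for the ion to be 2+, W = +6.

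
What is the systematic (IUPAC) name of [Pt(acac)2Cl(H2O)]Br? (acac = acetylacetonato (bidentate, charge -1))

bis(acetylacetonato)aquachloroplatinum(IV) bromide

The 1 bromide counter-ion carries a total charge of -1, so each complex ion is 1+.
Ligand charges: 1×chloro (-1 each), 2×acetylacetonato (-1 each), 1×aqua (neutral); total -3. So Pt + (-3) = 1+, giving Pt = +4.
Ligands are named alphabetically: acetylacetonato before aqua before chloro.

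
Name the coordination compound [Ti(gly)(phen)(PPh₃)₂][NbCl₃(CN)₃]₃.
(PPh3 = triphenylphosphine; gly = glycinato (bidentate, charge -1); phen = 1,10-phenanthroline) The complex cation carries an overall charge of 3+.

(glycinato)(1,10-phenanthroline)bis(triphenylphosphine)titanium(IV) trichlorotricyanoniobate(V)

Both ions are complex: the cation is named first with the plain metal name, the anion second with the -ate form; each ion's ligands are alphabetised independently.
The complex cation is given as 3+; its ligand charges sum to -1, so Ti = +4.
With 3 anions per cation, each anion must be 3/3 = 1−.
Anion: ligand charges sum to -6; for the ion to be 1−, Nb = +5.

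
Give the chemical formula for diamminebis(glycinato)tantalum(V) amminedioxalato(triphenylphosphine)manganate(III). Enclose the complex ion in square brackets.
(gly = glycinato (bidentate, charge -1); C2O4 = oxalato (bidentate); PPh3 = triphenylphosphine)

Cation [Ta…]: ligand charges -2, Ta(V) ⇒ ion charge 3+.
Anion [Mn…]: ligand charges -4, Mn(III) ⇒ ion charge 1−.

[Ta(gly)2(NH3)2][Mn(C2O4)2(NH3)(PPh3)]3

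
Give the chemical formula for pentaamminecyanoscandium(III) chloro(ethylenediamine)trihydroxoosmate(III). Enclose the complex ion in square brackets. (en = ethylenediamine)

Cation [Sc…]: ligand charges -1, Sc(III) ⇒ ion charge 2+.
Anion [Os…]: ligand charges -4, Os(III) ⇒ ion charge 1−.

[Sc(CN)(NH3)5][OsCl(en)(OH)3]2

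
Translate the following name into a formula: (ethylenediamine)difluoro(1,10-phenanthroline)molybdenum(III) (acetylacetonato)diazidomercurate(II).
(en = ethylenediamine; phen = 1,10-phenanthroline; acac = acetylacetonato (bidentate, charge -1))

[Mo(en)F2(phen)][Hg(acac)(N3)2]

Cation [Mo…]: ligand charges -2, Mo(III) ⇒ ion charge 1+.
Anion [Hg…]: ligand charges -3, Hg(II) ⇒ ion charge 1−.
One 1+ cation balances one 1− anion.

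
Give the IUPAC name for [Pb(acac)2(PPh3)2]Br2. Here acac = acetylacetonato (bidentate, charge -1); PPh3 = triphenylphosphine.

bis(acetylacetonato)bis(triphenylphosphine)lead(IV) bromide

The 2 bromide counter-ions carry a total charge of -2, so each complex ion is 2+.
Ligand charges: 2×acetylacetonato (-1 each), 2×triphenylphosphine (neutral); total -2. So Pb + (-2) = 2+, giving Pb = +4.
Ligands are named alphabetically: acetylacetonato before triphenylphosphine.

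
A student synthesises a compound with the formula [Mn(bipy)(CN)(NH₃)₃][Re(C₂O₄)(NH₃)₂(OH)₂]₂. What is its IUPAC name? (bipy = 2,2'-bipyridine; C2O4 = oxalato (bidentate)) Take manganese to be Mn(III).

Both ions are complex: the cation is named first with the plain metal name, the anion second with the -ate form; each ion's ligands are alphabetised independently.
Mn is given as +3; the cation's ligand charges sum to -1, so the complex cation is 2+.
With 2 anions per cation, each anion must be 2/2 = 1−.
Anion: ligand charges sum to -4; for the ion to be 1−, Re = +3.

triammine(2,2'-bipyridine)cyanomanganese(III) diamminedihydroxooxalatorhenate(III)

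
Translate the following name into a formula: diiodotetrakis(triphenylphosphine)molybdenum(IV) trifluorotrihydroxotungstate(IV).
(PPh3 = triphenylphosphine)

[MoI2(PPh3)4][WF3(OH)3]

Cation [Mo…]: ligand charges -2, Mo(IV) ⇒ ion charge 2+.
Anion [W…]: ligand charges -6, W(IV) ⇒ ion charge 2−.
One 2+ cation balances one 2− anion.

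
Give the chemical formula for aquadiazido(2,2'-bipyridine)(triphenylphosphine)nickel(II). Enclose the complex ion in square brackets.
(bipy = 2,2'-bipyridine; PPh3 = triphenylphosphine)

[Ni(bipy)(H2O)(N3)2(PPh3)]

Ligands: 1 aqua (H2O, neutral), 2 azido (N3, -1), 1 2,2'-bipyridine (bipy, neutral), 1 triphenylphosphine (PPh3, neutral). Ligand charge sum = -2.
With Ni in oxidation state +2, the complex ion is [Ni...].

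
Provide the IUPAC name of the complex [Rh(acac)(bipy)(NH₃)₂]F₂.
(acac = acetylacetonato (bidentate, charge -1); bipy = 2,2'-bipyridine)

The 2 fluoride counter-ions carry a total charge of -2, so each complex ion is 2+.
Ligand charges: 1×acetylacetonato (-1 each), 1×2,2'-bipyridine (neutral), 2×ammine (neutral); total -1. So Rh + (-1) = 2+, giving Rh = +3.
Ligands are named alphabetically: acetylacetonato before ammine before bipyridine.

(acetylacetonato)diammine(2,2'-bipyridine)rhodium(III) fluoride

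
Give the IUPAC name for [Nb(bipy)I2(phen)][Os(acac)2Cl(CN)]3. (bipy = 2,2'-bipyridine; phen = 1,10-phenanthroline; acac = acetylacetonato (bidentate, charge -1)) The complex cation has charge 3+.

(2,2'-bipyridine)diiodo(1,10-phenanthroline)niobium(V) bis(acetylacetonato)chlorocyanoosmate(III)

Both ions are complex: the cation is named first with the plain metal name, the anion second with the -ate form; each ion's ligands are alphabetised independently.
The complex cation is given as 3+; its ligand charges sum to -2, so Nb = +5.
With 3 anions per cation, each anion must be 3/3 = 1−.
Anion: ligand charges sum to -4; for the ion to be 1−, Os = +3.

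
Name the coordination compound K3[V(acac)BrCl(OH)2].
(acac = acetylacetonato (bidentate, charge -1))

The 3 potassium counter-ions carry a total charge of +3, so each complex ion is 3−.
Ligand charges: 2×hydroxo (-1 each), 1×bromo (-1 each), 1×acetylacetonato (-1 each), 1×chloro (-1 each); total -5. So V + (-5) = 3−, giving V = +2.
The complex ion is anionic, so vanadium takes the -ate form vanadate(II).

potassium (acetylacetonato)bromochlorodihydroxovanadate(II)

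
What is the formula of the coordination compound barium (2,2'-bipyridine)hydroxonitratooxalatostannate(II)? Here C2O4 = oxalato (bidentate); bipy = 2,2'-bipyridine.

Ba[Sn(bipy)(C2O4)(NO3)(OH)]

Ligands: 1 oxalato (C2O4, -2), 1 nitrato (NO3, -1), 1 2,2'-bipyridine (bipy, neutral), 1 hydroxo (OH, -1). Ligand charge sum = -4.
With Sn in oxidation state +2, the complex ion is [Sn...]^2−.
Charge balance with barium (+2) requires 1 complex ion per 1 barium.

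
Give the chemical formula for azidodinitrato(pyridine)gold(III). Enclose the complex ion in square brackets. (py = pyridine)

[Au(N3)(NO3)2(py)]

Ligands: 1 pyridine (py, neutral), 2 nitrato (NO3, -1), 1 azido (N3, -1). Ligand charge sum = -3.
With Au in oxidation state +3, the complex ion is [Au...].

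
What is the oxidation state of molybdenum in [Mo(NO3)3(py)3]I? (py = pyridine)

+4

1 iodide outside the brackets (-1 each) → the complex ion is 1+.
Ligand charges: 3×py neutral; 3×NO3 = -3; sum -3.
Mo + (-3) = 1+ ⇒ Mo is +4.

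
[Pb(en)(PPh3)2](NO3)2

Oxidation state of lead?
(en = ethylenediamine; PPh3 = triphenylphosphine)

+2

2 nitrate outside the brackets (-1 each) → the complex ion is 2+.
Ligand charges: 1×en neutral; 2×PPh3 neutral; sum 0.
Pb + (0) = 2+ ⇒ Pb is +2.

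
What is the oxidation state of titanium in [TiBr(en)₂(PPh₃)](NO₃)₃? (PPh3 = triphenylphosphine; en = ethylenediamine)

+4

3 nitrate outside the brackets (-1 each) → the complex ion is 3+.
Ligand charges: 1×PPh3 neutral; 1×Br = -1; 2×en neutral; sum -1.
Ti + (-1) = 3+ ⇒ Ti is +4.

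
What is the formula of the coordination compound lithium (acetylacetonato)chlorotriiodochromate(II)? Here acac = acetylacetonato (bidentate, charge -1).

Ligands: 1 chloro (Cl, -1), 1 acetylacetonato (acac, -1), 3 iodo (I, -1). Ligand charge sum = -5.
With Cr in oxidation state +2, the complex ion is [Cr...]^3−.
Charge balance with lithium (+1) requires 1 complex ion per 3 lithium.

Li3[Cr(acac)ClI3]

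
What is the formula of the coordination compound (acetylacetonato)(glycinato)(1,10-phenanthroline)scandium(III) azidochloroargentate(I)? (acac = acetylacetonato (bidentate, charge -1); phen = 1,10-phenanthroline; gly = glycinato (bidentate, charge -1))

[Sc(acac)(gly)(phen)][AgCl(N3)]

Cation [Sc…]: ligand charges -2, Sc(III) ⇒ ion charge 1+.
Anion [Ag…]: ligand charges -2, Ag(I) ⇒ ion charge 1−.
One 1+ cation balances one 1− anion.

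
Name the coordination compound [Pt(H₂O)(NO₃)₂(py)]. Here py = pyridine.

aquadinitrato(pyridine)platinum(II)

There is no counter-ion, so the complex is neutral overall.
Ligand charges: 1×aqua (neutral), 1×pyridine (neutral), 2×nitrato (-1 each); total -2. So Pt + (-2) = 0, giving Pt = +2.
Ligands are named alphabetically: aqua before nitrato before pyridine.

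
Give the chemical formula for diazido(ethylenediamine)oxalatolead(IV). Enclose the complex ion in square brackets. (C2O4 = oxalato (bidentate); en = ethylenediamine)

Ligands: 2 azido (N3, -1), 1 oxalato (C2O4, -2), 1 ethylenediamine (en, neutral). Ligand charge sum = -4.
With Pb in oxidation state +4, the complex ion is [Pb...].

[Pb(C2O4)(en)(N3)2]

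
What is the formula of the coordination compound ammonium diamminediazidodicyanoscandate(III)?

Ligands: 2 azido (N3, -1), 2 cyano (CN, -1), 2 ammine (NH3, neutral). Ligand charge sum = -4.
With Sc in oxidation state +3, the complex ion is [Sc...]^1−.
Charge balance with ammonium (+1) requires 1 complex ion per 1 ammonium.

NH4[Sc(CN)2(N3)2(NH3)2]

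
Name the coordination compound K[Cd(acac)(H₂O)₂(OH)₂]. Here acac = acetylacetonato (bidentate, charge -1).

potassium (acetylacetonato)diaquadihydroxocadmate(II)

The 1 potassium counter-ion carries a total charge of +1, so each complex ion is 1−.
Ligand charges: 1×acetylacetonato (-1 each), 2×hydroxo (-1 each), 2×aqua (neutral); total -3. So Cd + (-3) = 1−, giving Cd = +2.
The complex ion is anionic, so cadmium takes the -ate form cadmate(II).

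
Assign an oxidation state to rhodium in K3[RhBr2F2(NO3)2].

3 potassium outside the brackets (+1 each) → the complex ion is 3−.
Ligand charges: 2×F = -2; 2×Br = -2; 2×NO3 = -2; sum -6.
Rh + (-6) = 3− ⇒ Rh is +3.

+3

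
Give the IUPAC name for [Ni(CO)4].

tetracarbonylnickel(0)

There is no counter-ion, so the complex is neutral overall.
Ligand charges: 4×carbonyl (neutral); total 0. So Ni + (0) = 0, giving Ni = 0.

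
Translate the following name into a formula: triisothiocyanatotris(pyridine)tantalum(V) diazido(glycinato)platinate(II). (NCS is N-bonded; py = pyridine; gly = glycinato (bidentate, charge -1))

[Ta(NCS)3(py)3][Pt(gly)(N3)2]2

Cation [Ta…]: ligand charges -3, Ta(V) ⇒ ion charge 2+.
Anion [Pt…]: ligand charges -3, Pt(II) ⇒ ion charge 1−.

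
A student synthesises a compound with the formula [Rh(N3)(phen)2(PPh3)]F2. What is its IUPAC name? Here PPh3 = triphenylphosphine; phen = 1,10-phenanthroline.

The 2 fluoride counter-ions carry a total charge of -2, so each complex ion is 2+.
Ligand charges: 1×triphenylphosphine (neutral), 2×1,10-phenanthroline (neutral), 1×azido (-1 each); total -1. So Rh + (-1) = 2+, giving Rh = +3.
Ligands are named alphabetically: azido before phenanthroline before triphenylphosphine.

azidobis(1,10-phenanthroline)(triphenylphosphine)rhodium(III) fluoride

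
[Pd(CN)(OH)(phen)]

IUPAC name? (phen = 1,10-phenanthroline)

cyanohydroxo(1,10-phenanthroline)palladium(II)

There is no counter-ion, so the complex is neutral overall.
Ligand charges: 1×cyano (-1 each), 1×1,10-phenanthroline (neutral), 1×hydroxo (-1 each); total -2. So Pd + (-2) = 0, giving Pd = +2.
Ligands are named alphabetically: cyano before hydroxo before phenanthroline.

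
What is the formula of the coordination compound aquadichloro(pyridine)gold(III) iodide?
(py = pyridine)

[AuCl2(H2O)(py)]I

Ligands: 2 chloro (Cl, -1), 1 pyridine (py, neutral), 1 aqua (H2O, neutral). Ligand charge sum = -2.
With Au in oxidation state +3, the complex ion is [Au...]^1+.
Charge balance with iodide (-1) requires 1 complex ion per 1 iodide.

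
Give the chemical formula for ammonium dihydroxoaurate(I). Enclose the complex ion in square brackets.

NH4[Au(OH)2]

Ligands: 2 hydroxo (OH, -1). Ligand charge sum = -2.
Charge balance with ammonium (+1) requires 1 complex ion per 1 ammonium.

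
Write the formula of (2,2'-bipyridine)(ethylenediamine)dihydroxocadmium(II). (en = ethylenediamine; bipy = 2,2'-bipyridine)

Ligands: 1 ethylenediamine (en, neutral), 2 hydroxo (OH, -1), 1 2,2'-bipyridine (bipy, neutral). Ligand charge sum = -2.
With Cd in oxidation state +2, the complex ion is [Cd...].

[Cd(bipy)(en)(OH)2]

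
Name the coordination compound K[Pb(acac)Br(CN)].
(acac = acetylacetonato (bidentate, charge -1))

potassium (acetylacetonato)bromocyanoplumbate(II)

The 1 potassium counter-ion carries a total charge of +1, so each complex ion is 1−.
Ligand charges: 1×cyano (-1 each), 1×bromo (-1 each), 1×acetylacetonato (-1 each); total -3. So Pb + (-3) = 1−, giving Pb = +2.
The complex ion is anionic, so lead takes the -ate form plumbate(II).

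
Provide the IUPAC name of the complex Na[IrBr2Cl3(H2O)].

The 1 sodium counter-ion carries a total charge of +1, so each complex ion is 1−.
Ligand charges: 1×aqua (neutral), 3×chloro (-1 each), 2×bromo (-1 each); total -5. So Ir + (-5) = 1−, giving Ir = +4.
Ligands are named alphabetically: aqua before bromo before chloro.
The complex ion is anionic, so iridium takes the -ate form iridate(IV).

sodium aquadibromotrichloroiridate(IV)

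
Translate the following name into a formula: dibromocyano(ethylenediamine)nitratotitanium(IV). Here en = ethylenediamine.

[TiBr2(CN)(en)(NO3)]

Ligands: 1 ethylenediamine (en, neutral), 2 bromo (Br, -1), 1 nitrato (NO3, -1), 1 cyano (CN, -1). Ligand charge sum = -4.
With Ti in oxidation state +4, the complex ion is [Ti...].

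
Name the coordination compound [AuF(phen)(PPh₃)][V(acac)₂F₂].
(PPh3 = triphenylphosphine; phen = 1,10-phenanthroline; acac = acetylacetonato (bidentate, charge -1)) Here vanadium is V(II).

Both ions are complex: the cation is named first with the plain metal name, the anion second with the -ate form; each ion's ligands are alphabetised independently.
V is given as +2; the anion's ligand charges sum to -4, so the complex anion is 2−.
A 1:1 salt means the cation carries the equal and opposite charge, 2+.
Cation: ligand charges sum to -1; for the ion to be 2+, Au = +3.

fluoro(1,10-phenanthroline)(triphenylphosphine)gold(III) bis(acetylacetonato)difluorovanadate(II)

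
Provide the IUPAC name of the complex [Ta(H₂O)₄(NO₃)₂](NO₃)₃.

The 3 nitrate counter-ions carry a total charge of -3, so each complex ion is 3+.
Ligand charges: 2×nitrato (-1 each), 4×aqua (neutral); total -2. So Ta + (-2) = 3+, giving Ta = +5.
Ligands are named alphabetically: aqua before nitrato.

tetraaquadinitratotantalum(V) nitrate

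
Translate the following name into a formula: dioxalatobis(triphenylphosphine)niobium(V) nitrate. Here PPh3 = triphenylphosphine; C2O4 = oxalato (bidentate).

[Nb(C2O4)2(PPh3)2]NO3

Ligands: 2 triphenylphosphine (PPh3, neutral), 2 oxalato (C2O4, -2). Ligand charge sum = -4.
With Nb in oxidation state +5, the complex ion is [Nb...]^1+.
Charge balance with nitrate (-1) requires 1 complex ion per 1 nitrate.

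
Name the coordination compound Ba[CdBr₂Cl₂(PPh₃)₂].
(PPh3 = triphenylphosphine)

The 1 barium counter-ion carries a total charge of +2, so each complex ion is 2−.
Ligand charges: 2×triphenylphosphine (neutral), 2×chloro (-1 each), 2×bromo (-1 each); total -4. So Cd + (-4) = 2−, giving Cd = +2.
Ligands are named alphabetically: bromo before chloro before triphenylphosphine.
The complex ion is anionic, so cadmium takes the -ate form cadmate(II).

barium dibromodichlorobis(triphenylphosphine)cadmate(II)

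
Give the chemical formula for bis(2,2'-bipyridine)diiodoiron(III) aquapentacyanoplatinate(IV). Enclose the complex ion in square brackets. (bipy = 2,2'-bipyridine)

[Fe(bipy)2I2][Pt(CN)5(H2O)]

Cation [Fe…]: ligand charges -2, Fe(III) ⇒ ion charge 1+.
Anion [Pt…]: ligand charges -5, Pt(IV) ⇒ ion charge 1−.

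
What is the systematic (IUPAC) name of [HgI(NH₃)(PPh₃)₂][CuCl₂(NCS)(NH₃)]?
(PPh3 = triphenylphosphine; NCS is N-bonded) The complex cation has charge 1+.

Both ions are complex: the cation is named first with the plain metal name, the anion second with the -ate form; each ion's ligands are alphabetised independently.
The complex cation is given as 1+; its ligand charges sum to -1, so Hg = +2.
A 1:1 salt means the anion carries the equal and opposite charge, 1−.
Anion: ligand charges sum to -3; for the ion to be 1−, Cu = +2.

ammineiodobis(triphenylphosphine)mercury(II) amminedichloroisothiocyanatocuprate(II)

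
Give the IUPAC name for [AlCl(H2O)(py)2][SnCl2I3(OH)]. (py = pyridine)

aquachlorobis(pyridine)aluminium(III) dichlorohydroxotriiodostannate(IV)

Aluminium is always +3 in its complexes; the cation's ligand charges sum to -1, so the complex cation is 2+.
A 1:1 salt means the anion carries the equal and opposite charge, 2−.
Anion: ligand charges sum to -6; for the ion to be 2−, Sn = +4.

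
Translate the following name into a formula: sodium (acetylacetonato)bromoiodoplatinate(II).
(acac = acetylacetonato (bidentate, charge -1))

Ligands: 1 acetylacetonato (acac, -1), 1 bromo (Br, -1), 1 iodo (I, -1). Ligand charge sum = -3.
With Pt in oxidation state +2, the complex ion is [Pt...]^1−.
Charge balance with sodium (+1) requires 1 complex ion per 1 sodium.

Na[Pt(acac)BrI]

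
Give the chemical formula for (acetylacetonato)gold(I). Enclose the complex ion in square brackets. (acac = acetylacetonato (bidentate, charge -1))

[Au(acac)]

Ligands: 1 acetylacetonato (acac, -1). Ligand charge sum = -1.
With Au in oxidation state +1, the complex ion is [Au...].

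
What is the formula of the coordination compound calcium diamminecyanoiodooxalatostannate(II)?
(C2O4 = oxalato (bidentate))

Ligands: 2 ammine (NH3, neutral), 1 iodo (I, -1), 1 oxalato (C2O4, -2), 1 cyano (CN, -1). Ligand charge sum = -4.
Charge balance with calcium (+2) requires 1 complex ion per 1 calcium.

Ca[Sn(C2O4)(CN)I(NH3)2]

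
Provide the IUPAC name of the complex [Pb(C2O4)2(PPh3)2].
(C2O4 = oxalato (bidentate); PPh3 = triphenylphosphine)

dioxalatobis(triphenylphosphine)lead(IV)

There is no counter-ion, so the complex is neutral overall.
Ligand charges: 2×oxalato (-2 each), 2×triphenylphosphine (neutral); total -4. So Pb + (-4) = 0, giving Pb = +4.
Ligands are named alphabetically: oxalato before triphenylphosphine.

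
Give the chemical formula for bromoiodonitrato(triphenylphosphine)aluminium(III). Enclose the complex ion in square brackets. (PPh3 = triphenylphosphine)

[AlBrI(NO3)(PPh3)]

Ligands: 1 triphenylphosphine (PPh3, neutral), 1 iodo (I, -1), 1 bromo (Br, -1), 1 nitrato (NO3, -1). Ligand charge sum = -3.
With Al in oxidation state +3, the complex ion is [Al...].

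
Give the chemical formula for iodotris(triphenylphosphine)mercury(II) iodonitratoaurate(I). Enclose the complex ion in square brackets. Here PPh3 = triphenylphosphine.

Cation [Hg…]: ligand charges -1, Hg(II) ⇒ ion charge 1+.
Anion [Au…]: ligand charges -2, Au(I) ⇒ ion charge 1−.
One 1+ cation balances one 1− anion.

[HgI(PPh3)3][AuI(NO3)]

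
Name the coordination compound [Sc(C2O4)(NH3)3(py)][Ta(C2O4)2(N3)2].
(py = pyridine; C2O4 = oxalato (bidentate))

triammineoxalato(pyridine)scandium(III) diazidodioxalatotantalate(V)

Scandium is always +3 in its complexes; the cation's ligand charges sum to -2, so the complex cation is 1+.
A 1:1 salt means the anion carries the equal and opposite charge, 1−.
Anion: ligand charges sum to -6; for the ion to be 1−, Ta = +5.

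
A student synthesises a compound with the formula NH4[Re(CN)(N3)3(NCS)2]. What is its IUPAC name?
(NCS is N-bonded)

The 1 ammonium counter-ion carries a total charge of +1, so each complex ion is 1−.
Ligand charges: 1×cyano (-1 each), 3×azido (-1 each), 2×isothiocyanato (-1 each); total -6. So Re + (-6) = 1−, giving Re = +5.
Ligands are named alphabetically: azido before cyano before isothiocyanato.
The complex ion is anionic, so rhenium takes the -ate form rhenate(V).

ammonium triazidocyanodiisothiocyanatorhenate(V)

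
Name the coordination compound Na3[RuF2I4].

The 3 sodium counter-ions carry a total charge of +3, so each complex ion is 3−.
Ligand charges: 4×iodo (-1 each), 2×fluoro (-1 each); total -6. So Ru + (-6) = 3−, giving Ru = +3.
Ligands are named alphabetically: fluoro before iodo.
The complex ion is anionic, so ruthenium takes the -ate form ruthenate(III).

sodium difluorotetraiodoruthenate(III)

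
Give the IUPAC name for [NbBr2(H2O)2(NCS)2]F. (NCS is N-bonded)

The 1 fluoride counter-ion carries a total charge of -1, so each complex ion is 1+.
Ligand charges: 2×isothiocyanato (-1 each), 2×aqua (neutral), 2×bromo (-1 each); total -4. So Nb + (-4) = 1+, giving Nb = +5.
Ligands are named alphabetically: aqua before bromo before isothiocyanato.

diaquadibromodiisothiocyanatoniobium(V) fluoride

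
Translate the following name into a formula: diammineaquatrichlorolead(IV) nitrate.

[PbCl3(H2O)(NH3)2]NO3

Ligands: 2 ammine (NH3, neutral), 3 chloro (Cl, -1), 1 aqua (H2O, neutral). Ligand charge sum = -3.
With Pb in oxidation state +4, the complex ion is [Pb...]^1+.
Charge balance with nitrate (-1) requires 1 complex ion per 1 nitrate.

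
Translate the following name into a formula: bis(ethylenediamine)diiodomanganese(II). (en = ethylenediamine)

[Mn(en)2I2]

Ligands: 2 iodo (I, -1), 2 ethylenediamine (en, neutral). Ligand charge sum = -2.
With Mn in oxidation state +2, the complex ion is [Mn...].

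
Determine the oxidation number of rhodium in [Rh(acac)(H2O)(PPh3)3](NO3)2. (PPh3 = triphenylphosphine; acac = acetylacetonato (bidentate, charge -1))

+3

2 nitrate outside the brackets (-1 each) → the complex ion is 2+.
Ligand charges: 3×PPh3 neutral; 1×H2O neutral; 1×acac = -1; sum -1.
Rh + (-1) = 2+ ⇒ Rh is +3.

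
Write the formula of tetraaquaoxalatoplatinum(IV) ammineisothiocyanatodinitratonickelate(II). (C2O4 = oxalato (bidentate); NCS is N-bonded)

Cation [Pt…]: ligand charges -2, Pt(IV) ⇒ ion charge 2+.
Anion [Ni…]: ligand charges -3, Ni(II) ⇒ ion charge 1−.

[Pt(C2O4)(H2O)4][Ni(NCS)(NH3)(NO3)2]2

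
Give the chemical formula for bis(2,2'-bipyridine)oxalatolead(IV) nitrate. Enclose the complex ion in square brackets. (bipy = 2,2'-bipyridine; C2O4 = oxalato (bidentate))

Ligands: 2 2,2'-bipyridine (bipy, neutral), 1 oxalato (C2O4, -2). Ligand charge sum = -2.
With Pb in oxidation state +4, the complex ion is [Pb...]^2+.
Charge balance with nitrate (-1) requires 1 complex ion per 2 nitrate.

[Pb(bipy)2(C2O4)](NO3)2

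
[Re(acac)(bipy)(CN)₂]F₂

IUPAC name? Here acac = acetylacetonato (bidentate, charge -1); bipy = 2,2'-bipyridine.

The 2 fluoride counter-ions carry a total charge of -2, so each complex ion is 2+.
Ligand charges: 2×cyano (-1 each), 1×acetylacetonato (-1 each), 1×2,2'-bipyridine (neutral); total -3. So Re + (-3) = 2+, giving Re = +5.
Ligands are named alphabetically: acetylacetonato before bipyridine before cyano.

(acetylacetonato)(2,2'-bipyridine)dicyanorhenium(V) fluoride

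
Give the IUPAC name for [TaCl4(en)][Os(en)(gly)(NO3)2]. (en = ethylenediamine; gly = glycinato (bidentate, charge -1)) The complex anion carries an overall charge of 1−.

tetrachloro(ethylenediamine)tantalum(V) (ethylenediamine)(glycinato)dinitratoosmate(II)

Both ions are complex: the cation is named first with the plain metal name, the anion second with the -ate form; each ion's ligands are alphabetised independently.
The complex anion is given as 1−; its ligand charges sum to -3, so Os = +2.
A 1:1 salt means the cation carries the equal and opposite charge, 1+.
Cation: ligand charges sum to -4; for the ion to be 1+, Ta = +5.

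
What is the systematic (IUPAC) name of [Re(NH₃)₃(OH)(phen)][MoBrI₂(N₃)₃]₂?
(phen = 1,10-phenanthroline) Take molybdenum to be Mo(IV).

Both ions are complex: the cation is named first with the plain metal name, the anion second with the -ate form; each ion's ligands are alphabetised independently.
Mo is given as +4; the anion's ligand charges sum to -6, so the complex anion is 2−.
With 2 anions per cation, the cation must be 2×2 = 4+.
Cation: ligand charges sum to -1; for the ion to be 4+, Re = +5.

triamminehydroxo(1,10-phenanthroline)rhenium(V) triazidobromodiiodomolybdate(IV)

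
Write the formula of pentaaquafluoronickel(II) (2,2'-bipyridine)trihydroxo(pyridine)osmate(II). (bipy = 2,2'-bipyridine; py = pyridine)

[NiF(H2O)5][Os(bipy)(OH)3(py)]

Cation [Ni…]: ligand charges -1, Ni(II) ⇒ ion charge 1+.
Anion [Os…]: ligand charges -3, Os(II) ⇒ ion charge 1−.
One 1+ cation balances one 1− anion.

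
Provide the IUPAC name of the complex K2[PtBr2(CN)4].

potassium dibromotetracyanoplatinate(IV)

The 2 potassium counter-ions carry a total charge of +2, so each complex ion is 2−.
Ligand charges: 2×bromo (-1 each), 4×cyano (-1 each); total -6. So Pt + (-6) = 2−, giving Pt = +4.
Ligands are named alphabetically: bromo before cyano.
The complex ion is anionic, so platinum takes the -ate form platinate(IV).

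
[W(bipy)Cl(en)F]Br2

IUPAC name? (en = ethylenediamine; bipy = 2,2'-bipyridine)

The 2 bromide counter-ions carry a total charge of -2, so each complex ion is 2+.
Ligand charges: 1×ethylenediamine (neutral), 1×fluoro (-1 each), 1×2,2'-bipyridine (neutral), 1×chloro (-1 each); total -2. So W + (-2) = 2+, giving W = +4.
Ligands are named alphabetically: bipyridine before chloro before ethylenediamine before fluoro.

(2,2'-bipyridine)chloro(ethylenediamine)fluorotungsten(IV) bromide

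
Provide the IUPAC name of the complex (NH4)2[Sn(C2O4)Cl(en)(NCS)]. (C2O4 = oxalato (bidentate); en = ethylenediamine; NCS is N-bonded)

The 2 ammonium counter-ions carry a total charge of +2, so each complex ion is 2−.
Ligand charges: 1×chloro (-1 each), 1×oxalato (-2 each), 1×ethylenediamine (neutral), 1×isothiocyanato (-1 each); total -4. So Sn + (-4) = 2−, giving Sn = +2.
The complex ion is anionic, so tin takes the -ate form stannate(II).

ammonium chloro(ethylenediamine)isothiocyanatooxalatostannate(II)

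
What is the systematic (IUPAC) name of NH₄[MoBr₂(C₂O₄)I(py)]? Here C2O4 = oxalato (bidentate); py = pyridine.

ammonium dibromoiodooxalato(pyridine)molybdate(IV)

The 1 ammonium counter-ion carries a total charge of +1, so each complex ion is 1−.
Ligand charges: 1×oxalato (-2 each), 2×bromo (-1 each), 1×pyridine (neutral), 1×iodo (-1 each); total -5. So Mo + (-5) = 1−, giving Mo = +4.
Ligands are named alphabetically: bromo before iodo before oxalato before pyridine.
The complex ion is anionic, so molybdenum takes the -ate form molybdate(IV).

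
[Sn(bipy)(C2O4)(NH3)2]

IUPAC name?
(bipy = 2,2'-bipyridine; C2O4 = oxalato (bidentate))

diammine(2,2'-bipyridine)oxalatotin(II)

There is no counter-ion, so the complex is neutral overall.
Ligand charges: 2×ammine (neutral), 1×2,2'-bipyridine (neutral), 1×oxalato (-2 each); total -2. So Sn + (-2) = 0, giving Sn = +2.
Ligands are named alphabetically: ammine before bipyridine before oxalato.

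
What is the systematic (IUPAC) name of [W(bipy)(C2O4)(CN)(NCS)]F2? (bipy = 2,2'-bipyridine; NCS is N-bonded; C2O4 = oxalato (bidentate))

The 2 fluoride counter-ions carry a total charge of -2, so each complex ion is 2+.
Ligand charges: 1×2,2'-bipyridine (neutral), 1×cyano (-1 each), 1×isothiocyanato (-1 each), 1×oxalato (-2 each); total -4. So W + (-4) = 2+, giving W = +6.
Ligands are named alphabetically: bipyridine before cyano before isothiocyanato before oxalato.

(2,2'-bipyridine)cyanoisothiocyanatooxalatotungsten(VI) fluoride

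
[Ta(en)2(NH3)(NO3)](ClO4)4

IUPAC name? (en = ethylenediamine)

The 4 perchlorate counter-ions carry a total charge of -4, so each complex ion is 4+.
Ligand charges: 1×ammine (neutral), 2×ethylenediamine (neutral), 1×nitrato (-1 each); total -1. So Ta + (-1) = 4+, giving Ta = +5.
Ligands are named alphabetically: ammine before ethylenediamine before nitrato.

amminebis(ethylenediamine)nitratotantalum(V) perchlorate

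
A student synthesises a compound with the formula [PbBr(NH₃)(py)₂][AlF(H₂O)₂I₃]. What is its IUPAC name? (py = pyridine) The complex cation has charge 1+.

The complex cation is given as 1+; its ligand charges sum to -1, so Pb = +2.
A 1:1 salt means the anion carries the equal and opposite charge, 1−.
Anion: ligand charges sum to -4; for the ion to be 1−, Al = +3.

amminebromobis(pyridine)lead(II) diaquafluorotriiodoaluminate(III)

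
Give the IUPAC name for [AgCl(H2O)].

There is no counter-ion, so the complex is neutral overall.
Ligand charges: 1×chloro (-1 each), 1×aqua (neutral); total -1. So Ag + (-1) = 0, giving Ag = +1.
Ligands are named alphabetically: aqua before chloro.

aquachlorosilver(I)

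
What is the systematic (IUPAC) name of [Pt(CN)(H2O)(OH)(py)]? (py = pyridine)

There is no counter-ion, so the complex is neutral overall.
Ligand charges: 1×hydroxo (-1 each), 1×pyridine (neutral), 1×aqua (neutral), 1×cyano (-1 each); total -2. So Pt + (-2) = 0, giving Pt = +2.
Ligands are named alphabetically: aqua before cyano before hydroxo before pyridine.

aquacyanohydroxo(pyridine)platinum(II)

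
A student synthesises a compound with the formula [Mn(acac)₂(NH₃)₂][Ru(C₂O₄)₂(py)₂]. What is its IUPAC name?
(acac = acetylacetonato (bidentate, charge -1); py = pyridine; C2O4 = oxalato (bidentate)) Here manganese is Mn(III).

Both ions are complex: the cation is named first with the plain metal name, the anion second with the -ate form; each ion's ligands are alphabetised independently.
Mn is given as +3; the cation's ligand charges sum to -2, so the complex cation is 1+.
A 1:1 salt means the anion carries the equal and opposite charge, 1−.
Anion: ligand charges sum to -4; for the ion to be 1−, Ru = +3.

bis(acetylacetonato)diamminemanganese(III) dioxalatobis(pyridine)ruthenate(III)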